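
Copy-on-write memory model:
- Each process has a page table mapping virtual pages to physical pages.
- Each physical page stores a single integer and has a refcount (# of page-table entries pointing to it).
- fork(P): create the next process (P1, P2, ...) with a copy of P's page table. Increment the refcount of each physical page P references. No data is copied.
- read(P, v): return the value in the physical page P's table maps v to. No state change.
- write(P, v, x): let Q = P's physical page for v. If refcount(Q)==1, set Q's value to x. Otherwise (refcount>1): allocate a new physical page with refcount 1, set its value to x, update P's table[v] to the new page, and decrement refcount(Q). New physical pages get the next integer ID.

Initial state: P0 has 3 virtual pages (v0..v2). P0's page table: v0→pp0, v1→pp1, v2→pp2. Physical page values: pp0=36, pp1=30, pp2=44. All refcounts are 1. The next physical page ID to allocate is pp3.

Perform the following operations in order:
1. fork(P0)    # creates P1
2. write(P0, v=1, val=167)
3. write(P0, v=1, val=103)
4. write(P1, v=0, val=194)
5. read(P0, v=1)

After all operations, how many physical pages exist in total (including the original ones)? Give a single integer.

Op 1: fork(P0) -> P1. 3 ppages; refcounts: pp0:2 pp1:2 pp2:2
Op 2: write(P0, v1, 167). refcount(pp1)=2>1 -> COPY to pp3. 4 ppages; refcounts: pp0:2 pp1:1 pp2:2 pp3:1
Op 3: write(P0, v1, 103). refcount(pp3)=1 -> write in place. 4 ppages; refcounts: pp0:2 pp1:1 pp2:2 pp3:1
Op 4: write(P1, v0, 194). refcount(pp0)=2>1 -> COPY to pp4. 5 ppages; refcounts: pp0:1 pp1:1 pp2:2 pp3:1 pp4:1
Op 5: read(P0, v1) -> 103. No state change.

Answer: 5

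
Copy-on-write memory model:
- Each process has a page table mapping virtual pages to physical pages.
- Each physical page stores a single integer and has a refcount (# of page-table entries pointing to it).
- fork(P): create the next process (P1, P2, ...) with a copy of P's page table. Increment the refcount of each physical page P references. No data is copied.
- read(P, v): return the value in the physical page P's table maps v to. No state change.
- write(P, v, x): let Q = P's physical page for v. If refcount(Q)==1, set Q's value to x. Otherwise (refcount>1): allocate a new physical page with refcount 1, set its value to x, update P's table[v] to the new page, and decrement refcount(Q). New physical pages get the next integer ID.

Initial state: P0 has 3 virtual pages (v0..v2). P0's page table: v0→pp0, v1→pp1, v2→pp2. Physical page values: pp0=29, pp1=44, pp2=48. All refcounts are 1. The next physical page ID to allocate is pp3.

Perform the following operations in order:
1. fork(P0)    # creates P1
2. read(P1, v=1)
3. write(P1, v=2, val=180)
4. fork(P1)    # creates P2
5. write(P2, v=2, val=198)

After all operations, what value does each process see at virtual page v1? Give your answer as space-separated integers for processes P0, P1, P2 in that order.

Op 1: fork(P0) -> P1. 3 ppages; refcounts: pp0:2 pp1:2 pp2:2
Op 2: read(P1, v1) -> 44. No state change.
Op 3: write(P1, v2, 180). refcount(pp2)=2>1 -> COPY to pp3. 4 ppages; refcounts: pp0:2 pp1:2 pp2:1 pp3:1
Op 4: fork(P1) -> P2. 4 ppages; refcounts: pp0:3 pp1:3 pp2:1 pp3:2
Op 5: write(P2, v2, 198). refcount(pp3)=2>1 -> COPY to pp4. 5 ppages; refcounts: pp0:3 pp1:3 pp2:1 pp3:1 pp4:1
P0: v1 -> pp1 = 44
P1: v1 -> pp1 = 44
P2: v1 -> pp1 = 44

Answer: 44 44 44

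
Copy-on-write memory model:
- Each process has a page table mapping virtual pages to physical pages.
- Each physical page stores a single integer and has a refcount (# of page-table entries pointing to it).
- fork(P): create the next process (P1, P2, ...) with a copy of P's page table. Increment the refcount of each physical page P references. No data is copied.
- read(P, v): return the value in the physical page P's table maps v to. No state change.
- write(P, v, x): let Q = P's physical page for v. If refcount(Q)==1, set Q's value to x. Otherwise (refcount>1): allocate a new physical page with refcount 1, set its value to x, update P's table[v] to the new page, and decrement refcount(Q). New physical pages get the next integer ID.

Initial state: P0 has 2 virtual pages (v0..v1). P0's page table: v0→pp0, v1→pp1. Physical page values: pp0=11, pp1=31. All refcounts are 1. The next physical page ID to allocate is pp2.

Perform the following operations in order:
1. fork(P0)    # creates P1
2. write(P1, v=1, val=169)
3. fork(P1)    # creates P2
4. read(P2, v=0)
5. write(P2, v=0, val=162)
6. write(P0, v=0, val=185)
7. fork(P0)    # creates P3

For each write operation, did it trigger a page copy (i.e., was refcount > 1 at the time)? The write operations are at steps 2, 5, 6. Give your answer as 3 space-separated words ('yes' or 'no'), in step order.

Op 1: fork(P0) -> P1. 2 ppages; refcounts: pp0:2 pp1:2
Op 2: write(P1, v1, 169). refcount(pp1)=2>1 -> COPY to pp2. 3 ppages; refcounts: pp0:2 pp1:1 pp2:1
Op 3: fork(P1) -> P2. 3 ppages; refcounts: pp0:3 pp1:1 pp2:2
Op 4: read(P2, v0) -> 11. No state change.
Op 5: write(P2, v0, 162). refcount(pp0)=3>1 -> COPY to pp3. 4 ppages; refcounts: pp0:2 pp1:1 pp2:2 pp3:1
Op 6: write(P0, v0, 185). refcount(pp0)=2>1 -> COPY to pp4. 5 ppages; refcounts: pp0:1 pp1:1 pp2:2 pp3:1 pp4:1
Op 7: fork(P0) -> P3. 5 ppages; refcounts: pp0:1 pp1:2 pp2:2 pp3:1 pp4:2

yes yes yes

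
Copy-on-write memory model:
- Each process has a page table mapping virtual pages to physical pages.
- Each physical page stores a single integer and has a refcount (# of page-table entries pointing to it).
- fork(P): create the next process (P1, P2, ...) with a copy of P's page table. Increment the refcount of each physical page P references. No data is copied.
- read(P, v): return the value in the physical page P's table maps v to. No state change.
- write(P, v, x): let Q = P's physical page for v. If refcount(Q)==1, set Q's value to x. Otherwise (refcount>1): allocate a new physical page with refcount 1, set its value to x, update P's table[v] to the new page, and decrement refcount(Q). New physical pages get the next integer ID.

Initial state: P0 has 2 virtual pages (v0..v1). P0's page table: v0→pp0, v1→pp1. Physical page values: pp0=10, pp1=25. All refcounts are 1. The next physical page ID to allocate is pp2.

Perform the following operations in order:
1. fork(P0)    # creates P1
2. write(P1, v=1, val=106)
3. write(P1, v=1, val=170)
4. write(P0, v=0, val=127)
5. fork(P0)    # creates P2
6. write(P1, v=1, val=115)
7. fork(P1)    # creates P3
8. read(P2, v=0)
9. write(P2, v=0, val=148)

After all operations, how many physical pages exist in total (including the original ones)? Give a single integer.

Op 1: fork(P0) -> P1. 2 ppages; refcounts: pp0:2 pp1:2
Op 2: write(P1, v1, 106). refcount(pp1)=2>1 -> COPY to pp2. 3 ppages; refcounts: pp0:2 pp1:1 pp2:1
Op 3: write(P1, v1, 170). refcount(pp2)=1 -> write in place. 3 ppages; refcounts: pp0:2 pp1:1 pp2:1
Op 4: write(P0, v0, 127). refcount(pp0)=2>1 -> COPY to pp3. 4 ppages; refcounts: pp0:1 pp1:1 pp2:1 pp3:1
Op 5: fork(P0) -> P2. 4 ppages; refcounts: pp0:1 pp1:2 pp2:1 pp3:2
Op 6: write(P1, v1, 115). refcount(pp2)=1 -> write in place. 4 ppages; refcounts: pp0:1 pp1:2 pp2:1 pp3:2
Op 7: fork(P1) -> P3. 4 ppages; refcounts: pp0:2 pp1:2 pp2:2 pp3:2
Op 8: read(P2, v0) -> 127. No state change.
Op 9: write(P2, v0, 148). refcount(pp3)=2>1 -> COPY to pp4. 5 ppages; refcounts: pp0:2 pp1:2 pp2:2 pp3:1 pp4:1

Answer: 5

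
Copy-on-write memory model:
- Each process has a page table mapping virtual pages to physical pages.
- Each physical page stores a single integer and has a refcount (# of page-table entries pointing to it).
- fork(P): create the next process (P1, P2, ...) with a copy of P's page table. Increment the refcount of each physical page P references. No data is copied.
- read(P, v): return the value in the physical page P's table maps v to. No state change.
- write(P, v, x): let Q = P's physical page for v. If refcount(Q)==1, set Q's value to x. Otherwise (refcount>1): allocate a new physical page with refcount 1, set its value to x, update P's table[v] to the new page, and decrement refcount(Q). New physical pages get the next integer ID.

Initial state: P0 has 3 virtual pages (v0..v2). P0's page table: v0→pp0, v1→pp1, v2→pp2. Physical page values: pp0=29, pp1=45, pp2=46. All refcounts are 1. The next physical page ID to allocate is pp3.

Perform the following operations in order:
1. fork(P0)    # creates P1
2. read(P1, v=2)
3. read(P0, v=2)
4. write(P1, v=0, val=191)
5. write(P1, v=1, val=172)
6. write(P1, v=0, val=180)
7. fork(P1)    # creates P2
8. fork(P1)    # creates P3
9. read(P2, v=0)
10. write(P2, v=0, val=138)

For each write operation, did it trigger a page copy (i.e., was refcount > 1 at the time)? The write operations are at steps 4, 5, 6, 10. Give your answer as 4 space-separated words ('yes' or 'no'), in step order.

Op 1: fork(P0) -> P1. 3 ppages; refcounts: pp0:2 pp1:2 pp2:2
Op 2: read(P1, v2) -> 46. No state change.
Op 3: read(P0, v2) -> 46. No state change.
Op 4: write(P1, v0, 191). refcount(pp0)=2>1 -> COPY to pp3. 4 ppages; refcounts: pp0:1 pp1:2 pp2:2 pp3:1
Op 5: write(P1, v1, 172). refcount(pp1)=2>1 -> COPY to pp4. 5 ppages; refcounts: pp0:1 pp1:1 pp2:2 pp3:1 pp4:1
Op 6: write(P1, v0, 180). refcount(pp3)=1 -> write in place. 5 ppages; refcounts: pp0:1 pp1:1 pp2:2 pp3:1 pp4:1
Op 7: fork(P1) -> P2. 5 ppages; refcounts: pp0:1 pp1:1 pp2:3 pp3:2 pp4:2
Op 8: fork(P1) -> P3. 5 ppages; refcounts: pp0:1 pp1:1 pp2:4 pp3:3 pp4:3
Op 9: read(P2, v0) -> 180. No state change.
Op 10: write(P2, v0, 138). refcount(pp3)=3>1 -> COPY to pp5. 6 ppages; refcounts: pp0:1 pp1:1 pp2:4 pp3:2 pp4:3 pp5:1

yes yes no yes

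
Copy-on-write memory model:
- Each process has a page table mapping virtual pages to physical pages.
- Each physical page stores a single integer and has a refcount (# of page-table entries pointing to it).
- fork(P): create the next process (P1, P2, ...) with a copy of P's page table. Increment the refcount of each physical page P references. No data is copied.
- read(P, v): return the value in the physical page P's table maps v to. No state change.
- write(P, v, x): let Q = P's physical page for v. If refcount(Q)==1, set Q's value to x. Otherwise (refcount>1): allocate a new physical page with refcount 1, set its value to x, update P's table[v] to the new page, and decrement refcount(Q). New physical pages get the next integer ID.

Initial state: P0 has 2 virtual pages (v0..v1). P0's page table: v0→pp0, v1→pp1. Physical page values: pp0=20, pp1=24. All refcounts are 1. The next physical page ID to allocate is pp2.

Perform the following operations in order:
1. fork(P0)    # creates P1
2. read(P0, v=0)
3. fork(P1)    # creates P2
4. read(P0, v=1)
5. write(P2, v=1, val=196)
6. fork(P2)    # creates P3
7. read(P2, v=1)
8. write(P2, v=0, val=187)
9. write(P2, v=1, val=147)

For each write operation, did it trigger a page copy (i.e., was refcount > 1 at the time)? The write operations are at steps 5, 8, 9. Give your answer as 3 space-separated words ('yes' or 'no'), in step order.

Op 1: fork(P0) -> P1. 2 ppages; refcounts: pp0:2 pp1:2
Op 2: read(P0, v0) -> 20. No state change.
Op 3: fork(P1) -> P2. 2 ppages; refcounts: pp0:3 pp1:3
Op 4: read(P0, v1) -> 24. No state change.
Op 5: write(P2, v1, 196). refcount(pp1)=3>1 -> COPY to pp2. 3 ppages; refcounts: pp0:3 pp1:2 pp2:1
Op 6: fork(P2) -> P3. 3 ppages; refcounts: pp0:4 pp1:2 pp2:2
Op 7: read(P2, v1) -> 196. No state change.
Op 8: write(P2, v0, 187). refcount(pp0)=4>1 -> COPY to pp3. 4 ppages; refcounts: pp0:3 pp1:2 pp2:2 pp3:1
Op 9: write(P2, v1, 147). refcount(pp2)=2>1 -> COPY to pp4. 5 ppages; refcounts: pp0:3 pp1:2 pp2:1 pp3:1 pp4:1

yes yes yes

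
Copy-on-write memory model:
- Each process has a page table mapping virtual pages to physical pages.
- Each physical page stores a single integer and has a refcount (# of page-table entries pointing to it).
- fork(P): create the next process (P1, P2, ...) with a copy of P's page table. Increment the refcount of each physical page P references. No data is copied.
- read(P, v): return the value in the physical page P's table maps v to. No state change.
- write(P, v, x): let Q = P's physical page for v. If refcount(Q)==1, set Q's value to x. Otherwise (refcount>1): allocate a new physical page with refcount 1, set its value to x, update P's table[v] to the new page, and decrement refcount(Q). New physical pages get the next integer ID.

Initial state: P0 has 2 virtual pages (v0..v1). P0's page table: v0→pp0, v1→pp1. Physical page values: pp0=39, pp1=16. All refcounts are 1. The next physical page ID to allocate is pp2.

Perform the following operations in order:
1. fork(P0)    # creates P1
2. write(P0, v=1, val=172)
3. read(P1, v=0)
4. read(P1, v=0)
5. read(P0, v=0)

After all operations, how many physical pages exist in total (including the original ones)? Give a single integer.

Answer: 3

Derivation:
Op 1: fork(P0) -> P1. 2 ppages; refcounts: pp0:2 pp1:2
Op 2: write(P0, v1, 172). refcount(pp1)=2>1 -> COPY to pp2. 3 ppages; refcounts: pp0:2 pp1:1 pp2:1
Op 3: read(P1, v0) -> 39. No state change.
Op 4: read(P1, v0) -> 39. No state change.
Op 5: read(P0, v0) -> 39. No state change.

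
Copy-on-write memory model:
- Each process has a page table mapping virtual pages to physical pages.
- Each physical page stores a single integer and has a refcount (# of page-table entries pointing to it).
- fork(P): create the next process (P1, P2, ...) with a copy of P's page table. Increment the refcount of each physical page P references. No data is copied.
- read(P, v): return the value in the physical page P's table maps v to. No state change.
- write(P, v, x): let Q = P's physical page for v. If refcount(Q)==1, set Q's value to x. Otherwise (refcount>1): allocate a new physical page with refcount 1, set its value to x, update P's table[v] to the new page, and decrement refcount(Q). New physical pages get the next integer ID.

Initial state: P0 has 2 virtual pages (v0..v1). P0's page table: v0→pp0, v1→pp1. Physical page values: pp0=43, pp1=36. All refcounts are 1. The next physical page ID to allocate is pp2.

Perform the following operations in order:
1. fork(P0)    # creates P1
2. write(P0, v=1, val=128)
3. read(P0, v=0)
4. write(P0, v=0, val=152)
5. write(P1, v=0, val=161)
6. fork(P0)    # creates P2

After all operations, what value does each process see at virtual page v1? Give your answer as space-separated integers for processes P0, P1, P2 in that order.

Op 1: fork(P0) -> P1. 2 ppages; refcounts: pp0:2 pp1:2
Op 2: write(P0, v1, 128). refcount(pp1)=2>1 -> COPY to pp2. 3 ppages; refcounts: pp0:2 pp1:1 pp2:1
Op 3: read(P0, v0) -> 43. No state change.
Op 4: write(P0, v0, 152). refcount(pp0)=2>1 -> COPY to pp3. 4 ppages; refcounts: pp0:1 pp1:1 pp2:1 pp3:1
Op 5: write(P1, v0, 161). refcount(pp0)=1 -> write in place. 4 ppages; refcounts: pp0:1 pp1:1 pp2:1 pp3:1
Op 6: fork(P0) -> P2. 4 ppages; refcounts: pp0:1 pp1:1 pp2:2 pp3:2
P0: v1 -> pp2 = 128
P1: v1 -> pp1 = 36
P2: v1 -> pp2 = 128

Answer: 128 36 128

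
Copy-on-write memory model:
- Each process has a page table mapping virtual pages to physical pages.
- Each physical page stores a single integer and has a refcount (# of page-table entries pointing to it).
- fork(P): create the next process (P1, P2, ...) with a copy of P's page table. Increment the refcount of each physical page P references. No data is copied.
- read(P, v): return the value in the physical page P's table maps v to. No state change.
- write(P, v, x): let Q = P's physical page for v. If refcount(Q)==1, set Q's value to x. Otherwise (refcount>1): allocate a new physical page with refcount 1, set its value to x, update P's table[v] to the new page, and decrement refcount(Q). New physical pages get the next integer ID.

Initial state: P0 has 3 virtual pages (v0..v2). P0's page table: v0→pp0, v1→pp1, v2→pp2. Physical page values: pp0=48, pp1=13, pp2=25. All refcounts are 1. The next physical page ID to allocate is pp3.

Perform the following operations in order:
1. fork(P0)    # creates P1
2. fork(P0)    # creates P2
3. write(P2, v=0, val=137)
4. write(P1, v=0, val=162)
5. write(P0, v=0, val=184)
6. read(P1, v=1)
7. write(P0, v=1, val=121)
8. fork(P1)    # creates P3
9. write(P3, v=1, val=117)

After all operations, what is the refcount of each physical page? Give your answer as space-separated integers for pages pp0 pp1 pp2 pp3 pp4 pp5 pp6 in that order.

Answer: 1 2 4 1 2 1 1

Derivation:
Op 1: fork(P0) -> P1. 3 ppages; refcounts: pp0:2 pp1:2 pp2:2
Op 2: fork(P0) -> P2. 3 ppages; refcounts: pp0:3 pp1:3 pp2:3
Op 3: write(P2, v0, 137). refcount(pp0)=3>1 -> COPY to pp3. 4 ppages; refcounts: pp0:2 pp1:3 pp2:3 pp3:1
Op 4: write(P1, v0, 162). refcount(pp0)=2>1 -> COPY to pp4. 5 ppages; refcounts: pp0:1 pp1:3 pp2:3 pp3:1 pp4:1
Op 5: write(P0, v0, 184). refcount(pp0)=1 -> write in place. 5 ppages; refcounts: pp0:1 pp1:3 pp2:3 pp3:1 pp4:1
Op 6: read(P1, v1) -> 13. No state change.
Op 7: write(P0, v1, 121). refcount(pp1)=3>1 -> COPY to pp5. 6 ppages; refcounts: pp0:1 pp1:2 pp2:3 pp3:1 pp4:1 pp5:1
Op 8: fork(P1) -> P3. 6 ppages; refcounts: pp0:1 pp1:3 pp2:4 pp3:1 pp4:2 pp5:1
Op 9: write(P3, v1, 117). refcount(pp1)=3>1 -> COPY to pp6. 7 ppages; refcounts: pp0:1 pp1:2 pp2:4 pp3:1 pp4:2 pp5:1 pp6:1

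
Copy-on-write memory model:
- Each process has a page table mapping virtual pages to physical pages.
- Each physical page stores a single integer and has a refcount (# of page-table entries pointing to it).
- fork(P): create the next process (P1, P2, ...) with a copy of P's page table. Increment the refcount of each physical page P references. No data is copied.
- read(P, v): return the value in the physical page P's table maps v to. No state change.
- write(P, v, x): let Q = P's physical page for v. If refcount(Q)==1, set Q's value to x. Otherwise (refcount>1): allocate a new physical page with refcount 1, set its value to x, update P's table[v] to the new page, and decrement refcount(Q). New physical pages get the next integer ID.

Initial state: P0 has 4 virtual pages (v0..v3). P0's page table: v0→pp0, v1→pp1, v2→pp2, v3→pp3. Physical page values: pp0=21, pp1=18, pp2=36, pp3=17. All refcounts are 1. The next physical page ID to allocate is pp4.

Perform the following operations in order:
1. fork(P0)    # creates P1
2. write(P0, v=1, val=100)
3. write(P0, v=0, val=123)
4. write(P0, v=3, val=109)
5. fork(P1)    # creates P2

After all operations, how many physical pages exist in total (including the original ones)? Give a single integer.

Op 1: fork(P0) -> P1. 4 ppages; refcounts: pp0:2 pp1:2 pp2:2 pp3:2
Op 2: write(P0, v1, 100). refcount(pp1)=2>1 -> COPY to pp4. 5 ppages; refcounts: pp0:2 pp1:1 pp2:2 pp3:2 pp4:1
Op 3: write(P0, v0, 123). refcount(pp0)=2>1 -> COPY to pp5. 6 ppages; refcounts: pp0:1 pp1:1 pp2:2 pp3:2 pp4:1 pp5:1
Op 4: write(P0, v3, 109). refcount(pp3)=2>1 -> COPY to pp6. 7 ppages; refcounts: pp0:1 pp1:1 pp2:2 pp3:1 pp4:1 pp5:1 pp6:1
Op 5: fork(P1) -> P2. 7 ppages; refcounts: pp0:2 pp1:2 pp2:3 pp3:2 pp4:1 pp5:1 pp6:1

Answer: 7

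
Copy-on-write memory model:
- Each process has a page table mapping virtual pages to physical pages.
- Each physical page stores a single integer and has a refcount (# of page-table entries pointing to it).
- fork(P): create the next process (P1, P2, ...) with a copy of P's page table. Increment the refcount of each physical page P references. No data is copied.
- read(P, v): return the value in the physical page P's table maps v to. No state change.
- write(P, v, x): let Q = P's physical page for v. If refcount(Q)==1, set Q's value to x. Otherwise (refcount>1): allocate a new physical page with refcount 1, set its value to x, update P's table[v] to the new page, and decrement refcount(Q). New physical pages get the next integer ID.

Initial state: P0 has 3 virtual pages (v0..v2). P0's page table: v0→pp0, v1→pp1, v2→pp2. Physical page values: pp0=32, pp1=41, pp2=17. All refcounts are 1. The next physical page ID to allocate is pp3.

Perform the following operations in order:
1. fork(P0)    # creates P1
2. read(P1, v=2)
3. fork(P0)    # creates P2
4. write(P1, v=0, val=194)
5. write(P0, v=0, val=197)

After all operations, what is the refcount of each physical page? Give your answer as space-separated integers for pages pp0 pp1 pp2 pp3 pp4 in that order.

Answer: 1 3 3 1 1

Derivation:
Op 1: fork(P0) -> P1. 3 ppages; refcounts: pp0:2 pp1:2 pp2:2
Op 2: read(P1, v2) -> 17. No state change.
Op 3: fork(P0) -> P2. 3 ppages; refcounts: pp0:3 pp1:3 pp2:3
Op 4: write(P1, v0, 194). refcount(pp0)=3>1 -> COPY to pp3. 4 ppages; refcounts: pp0:2 pp1:3 pp2:3 pp3:1
Op 5: write(P0, v0, 197). refcount(pp0)=2>1 -> COPY to pp4. 5 ppages; refcounts: pp0:1 pp1:3 pp2:3 pp3:1 pp4:1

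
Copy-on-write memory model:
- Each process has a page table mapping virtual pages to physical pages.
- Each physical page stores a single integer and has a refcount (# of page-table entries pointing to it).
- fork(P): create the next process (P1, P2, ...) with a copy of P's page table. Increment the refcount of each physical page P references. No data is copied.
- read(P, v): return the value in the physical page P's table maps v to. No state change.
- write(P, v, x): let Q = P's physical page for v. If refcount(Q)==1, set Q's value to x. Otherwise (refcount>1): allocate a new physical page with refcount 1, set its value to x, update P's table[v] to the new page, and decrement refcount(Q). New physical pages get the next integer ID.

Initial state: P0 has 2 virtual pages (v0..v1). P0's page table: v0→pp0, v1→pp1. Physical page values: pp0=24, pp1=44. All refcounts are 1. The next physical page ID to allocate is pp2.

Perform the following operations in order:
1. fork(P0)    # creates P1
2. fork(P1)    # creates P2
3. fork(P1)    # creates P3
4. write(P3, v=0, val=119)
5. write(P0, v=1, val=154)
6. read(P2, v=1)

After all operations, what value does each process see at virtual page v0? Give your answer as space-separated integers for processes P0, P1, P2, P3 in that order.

Answer: 24 24 24 119

Derivation:
Op 1: fork(P0) -> P1. 2 ppages; refcounts: pp0:2 pp1:2
Op 2: fork(P1) -> P2. 2 ppages; refcounts: pp0:3 pp1:3
Op 3: fork(P1) -> P3. 2 ppages; refcounts: pp0:4 pp1:4
Op 4: write(P3, v0, 119). refcount(pp0)=4>1 -> COPY to pp2. 3 ppages; refcounts: pp0:3 pp1:4 pp2:1
Op 5: write(P0, v1, 154). refcount(pp1)=4>1 -> COPY to pp3. 4 ppages; refcounts: pp0:3 pp1:3 pp2:1 pp3:1
Op 6: read(P2, v1) -> 44. No state change.
P0: v0 -> pp0 = 24
P1: v0 -> pp0 = 24
P2: v0 -> pp0 = 24
P3: v0 -> pp2 = 119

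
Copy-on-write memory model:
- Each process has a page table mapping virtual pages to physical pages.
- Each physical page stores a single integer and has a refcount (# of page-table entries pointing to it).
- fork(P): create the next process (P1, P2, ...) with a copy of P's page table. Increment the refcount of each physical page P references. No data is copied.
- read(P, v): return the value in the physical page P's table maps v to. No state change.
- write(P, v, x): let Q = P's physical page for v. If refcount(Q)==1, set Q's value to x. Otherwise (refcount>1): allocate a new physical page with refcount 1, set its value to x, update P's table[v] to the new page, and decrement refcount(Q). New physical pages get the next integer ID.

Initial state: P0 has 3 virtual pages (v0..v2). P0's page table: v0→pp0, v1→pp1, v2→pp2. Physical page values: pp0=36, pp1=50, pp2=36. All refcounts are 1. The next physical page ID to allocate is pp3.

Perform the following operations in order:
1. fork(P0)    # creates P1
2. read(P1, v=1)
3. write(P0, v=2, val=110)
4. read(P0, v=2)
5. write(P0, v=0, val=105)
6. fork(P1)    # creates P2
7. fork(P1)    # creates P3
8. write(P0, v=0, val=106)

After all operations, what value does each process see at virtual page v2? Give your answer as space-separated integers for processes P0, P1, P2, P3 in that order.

Answer: 110 36 36 36

Derivation:
Op 1: fork(P0) -> P1. 3 ppages; refcounts: pp0:2 pp1:2 pp2:2
Op 2: read(P1, v1) -> 50. No state change.
Op 3: write(P0, v2, 110). refcount(pp2)=2>1 -> COPY to pp3. 4 ppages; refcounts: pp0:2 pp1:2 pp2:1 pp3:1
Op 4: read(P0, v2) -> 110. No state change.
Op 5: write(P0, v0, 105). refcount(pp0)=2>1 -> COPY to pp4. 5 ppages; refcounts: pp0:1 pp1:2 pp2:1 pp3:1 pp4:1
Op 6: fork(P1) -> P2. 5 ppages; refcounts: pp0:2 pp1:3 pp2:2 pp3:1 pp4:1
Op 7: fork(P1) -> P3. 5 ppages; refcounts: pp0:3 pp1:4 pp2:3 pp3:1 pp4:1
Op 8: write(P0, v0, 106). refcount(pp4)=1 -> write in place. 5 ppages; refcounts: pp0:3 pp1:4 pp2:3 pp3:1 pp4:1
P0: v2 -> pp3 = 110
P1: v2 -> pp2 = 36
P2: v2 -> pp2 = 36
P3: v2 -> pp2 = 36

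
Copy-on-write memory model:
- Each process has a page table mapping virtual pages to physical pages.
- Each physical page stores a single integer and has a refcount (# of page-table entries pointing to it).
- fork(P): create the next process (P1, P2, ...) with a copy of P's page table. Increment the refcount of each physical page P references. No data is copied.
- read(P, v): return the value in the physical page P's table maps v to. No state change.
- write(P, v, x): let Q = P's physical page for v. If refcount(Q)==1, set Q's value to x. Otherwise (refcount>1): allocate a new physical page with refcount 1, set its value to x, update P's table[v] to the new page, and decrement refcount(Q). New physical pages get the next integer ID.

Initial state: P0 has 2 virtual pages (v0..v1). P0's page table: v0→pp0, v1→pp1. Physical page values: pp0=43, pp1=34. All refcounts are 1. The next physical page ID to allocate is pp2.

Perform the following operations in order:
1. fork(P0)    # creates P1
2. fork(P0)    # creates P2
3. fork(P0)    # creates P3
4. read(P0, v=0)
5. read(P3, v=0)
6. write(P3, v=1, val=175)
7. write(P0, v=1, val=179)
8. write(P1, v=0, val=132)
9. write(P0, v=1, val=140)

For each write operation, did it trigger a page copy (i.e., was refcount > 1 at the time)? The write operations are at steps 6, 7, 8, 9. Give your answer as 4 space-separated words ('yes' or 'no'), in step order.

Op 1: fork(P0) -> P1. 2 ppages; refcounts: pp0:2 pp1:2
Op 2: fork(P0) -> P2. 2 ppages; refcounts: pp0:3 pp1:3
Op 3: fork(P0) -> P3. 2 ppages; refcounts: pp0:4 pp1:4
Op 4: read(P0, v0) -> 43. No state change.
Op 5: read(P3, v0) -> 43. No state change.
Op 6: write(P3, v1, 175). refcount(pp1)=4>1 -> COPY to pp2. 3 ppages; refcounts: pp0:4 pp1:3 pp2:1
Op 7: write(P0, v1, 179). refcount(pp1)=3>1 -> COPY to pp3. 4 ppages; refcounts: pp0:4 pp1:2 pp2:1 pp3:1
Op 8: write(P1, v0, 132). refcount(pp0)=4>1 -> COPY to pp4. 5 ppages; refcounts: pp0:3 pp1:2 pp2:1 pp3:1 pp4:1
Op 9: write(P0, v1, 140). refcount(pp3)=1 -> write in place. 5 ppages; refcounts: pp0:3 pp1:2 pp2:1 pp3:1 pp4:1

yes yes yes no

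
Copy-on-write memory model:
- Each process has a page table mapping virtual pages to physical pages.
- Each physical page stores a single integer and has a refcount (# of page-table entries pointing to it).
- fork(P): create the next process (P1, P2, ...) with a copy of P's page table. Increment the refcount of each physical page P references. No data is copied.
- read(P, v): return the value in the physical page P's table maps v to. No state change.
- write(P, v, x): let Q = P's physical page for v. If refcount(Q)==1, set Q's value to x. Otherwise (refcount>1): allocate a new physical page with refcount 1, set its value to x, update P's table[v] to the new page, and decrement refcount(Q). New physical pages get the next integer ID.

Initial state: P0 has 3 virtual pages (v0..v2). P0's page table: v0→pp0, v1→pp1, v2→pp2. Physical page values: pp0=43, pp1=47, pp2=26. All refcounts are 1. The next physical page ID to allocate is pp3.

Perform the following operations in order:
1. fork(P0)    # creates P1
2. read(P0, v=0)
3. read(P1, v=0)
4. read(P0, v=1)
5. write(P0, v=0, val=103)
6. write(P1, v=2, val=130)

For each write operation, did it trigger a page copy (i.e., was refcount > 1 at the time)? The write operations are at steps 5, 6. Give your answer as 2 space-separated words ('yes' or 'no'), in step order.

Op 1: fork(P0) -> P1. 3 ppages; refcounts: pp0:2 pp1:2 pp2:2
Op 2: read(P0, v0) -> 43. No state change.
Op 3: read(P1, v0) -> 43. No state change.
Op 4: read(P0, v1) -> 47. No state change.
Op 5: write(P0, v0, 103). refcount(pp0)=2>1 -> COPY to pp3. 4 ppages; refcounts: pp0:1 pp1:2 pp2:2 pp3:1
Op 6: write(P1, v2, 130). refcount(pp2)=2>1 -> COPY to pp4. 5 ppages; refcounts: pp0:1 pp1:2 pp2:1 pp3:1 pp4:1

yes yes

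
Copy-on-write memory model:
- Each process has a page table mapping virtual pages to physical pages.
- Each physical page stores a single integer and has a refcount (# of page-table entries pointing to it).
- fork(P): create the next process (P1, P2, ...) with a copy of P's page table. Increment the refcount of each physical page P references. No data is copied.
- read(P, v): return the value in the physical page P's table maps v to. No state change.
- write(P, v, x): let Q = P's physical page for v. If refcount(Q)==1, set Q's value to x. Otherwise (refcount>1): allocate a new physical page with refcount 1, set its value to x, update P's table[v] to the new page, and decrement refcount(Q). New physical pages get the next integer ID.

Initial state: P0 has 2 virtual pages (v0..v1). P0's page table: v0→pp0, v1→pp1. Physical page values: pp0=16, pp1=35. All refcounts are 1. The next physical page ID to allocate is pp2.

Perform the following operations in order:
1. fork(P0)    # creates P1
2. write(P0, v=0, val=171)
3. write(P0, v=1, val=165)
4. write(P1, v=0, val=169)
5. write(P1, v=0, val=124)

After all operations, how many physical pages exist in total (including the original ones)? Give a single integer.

Answer: 4

Derivation:
Op 1: fork(P0) -> P1. 2 ppages; refcounts: pp0:2 pp1:2
Op 2: write(P0, v0, 171). refcount(pp0)=2>1 -> COPY to pp2. 3 ppages; refcounts: pp0:1 pp1:2 pp2:1
Op 3: write(P0, v1, 165). refcount(pp1)=2>1 -> COPY to pp3. 4 ppages; refcounts: pp0:1 pp1:1 pp2:1 pp3:1
Op 4: write(P1, v0, 169). refcount(pp0)=1 -> write in place. 4 ppages; refcounts: pp0:1 pp1:1 pp2:1 pp3:1
Op 5: write(P1, v0, 124). refcount(pp0)=1 -> write in place. 4 ppages; refcounts: pp0:1 pp1:1 pp2:1 pp3:1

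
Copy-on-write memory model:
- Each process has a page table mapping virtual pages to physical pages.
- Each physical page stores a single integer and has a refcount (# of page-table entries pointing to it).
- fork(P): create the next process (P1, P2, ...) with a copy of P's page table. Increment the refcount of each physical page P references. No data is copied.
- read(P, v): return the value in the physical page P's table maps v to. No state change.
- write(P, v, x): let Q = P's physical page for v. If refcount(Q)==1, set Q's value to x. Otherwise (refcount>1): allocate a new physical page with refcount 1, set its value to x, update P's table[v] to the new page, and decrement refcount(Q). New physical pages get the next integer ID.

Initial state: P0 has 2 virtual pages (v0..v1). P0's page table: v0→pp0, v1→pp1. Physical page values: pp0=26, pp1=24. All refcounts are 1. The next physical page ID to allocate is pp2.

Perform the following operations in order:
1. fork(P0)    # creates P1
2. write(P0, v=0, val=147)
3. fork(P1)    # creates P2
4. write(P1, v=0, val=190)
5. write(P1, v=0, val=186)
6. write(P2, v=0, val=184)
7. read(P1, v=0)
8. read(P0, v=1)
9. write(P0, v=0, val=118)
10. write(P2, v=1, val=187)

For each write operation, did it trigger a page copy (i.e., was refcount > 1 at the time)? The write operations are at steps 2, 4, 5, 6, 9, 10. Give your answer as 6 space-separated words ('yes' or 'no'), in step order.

Op 1: fork(P0) -> P1. 2 ppages; refcounts: pp0:2 pp1:2
Op 2: write(P0, v0, 147). refcount(pp0)=2>1 -> COPY to pp2. 3 ppages; refcounts: pp0:1 pp1:2 pp2:1
Op 3: fork(P1) -> P2. 3 ppages; refcounts: pp0:2 pp1:3 pp2:1
Op 4: write(P1, v0, 190). refcount(pp0)=2>1 -> COPY to pp3. 4 ppages; refcounts: pp0:1 pp1:3 pp2:1 pp3:1
Op 5: write(P1, v0, 186). refcount(pp3)=1 -> write in place. 4 ppages; refcounts: pp0:1 pp1:3 pp2:1 pp3:1
Op 6: write(P2, v0, 184). refcount(pp0)=1 -> write in place. 4 ppages; refcounts: pp0:1 pp1:3 pp2:1 pp3:1
Op 7: read(P1, v0) -> 186. No state change.
Op 8: read(P0, v1) -> 24. No state change.
Op 9: write(P0, v0, 118). refcount(pp2)=1 -> write in place. 4 ppages; refcounts: pp0:1 pp1:3 pp2:1 pp3:1
Op 10: write(P2, v1, 187). refcount(pp1)=3>1 -> COPY to pp4. 5 ppages; refcounts: pp0:1 pp1:2 pp2:1 pp3:1 pp4:1

yes yes no no no yes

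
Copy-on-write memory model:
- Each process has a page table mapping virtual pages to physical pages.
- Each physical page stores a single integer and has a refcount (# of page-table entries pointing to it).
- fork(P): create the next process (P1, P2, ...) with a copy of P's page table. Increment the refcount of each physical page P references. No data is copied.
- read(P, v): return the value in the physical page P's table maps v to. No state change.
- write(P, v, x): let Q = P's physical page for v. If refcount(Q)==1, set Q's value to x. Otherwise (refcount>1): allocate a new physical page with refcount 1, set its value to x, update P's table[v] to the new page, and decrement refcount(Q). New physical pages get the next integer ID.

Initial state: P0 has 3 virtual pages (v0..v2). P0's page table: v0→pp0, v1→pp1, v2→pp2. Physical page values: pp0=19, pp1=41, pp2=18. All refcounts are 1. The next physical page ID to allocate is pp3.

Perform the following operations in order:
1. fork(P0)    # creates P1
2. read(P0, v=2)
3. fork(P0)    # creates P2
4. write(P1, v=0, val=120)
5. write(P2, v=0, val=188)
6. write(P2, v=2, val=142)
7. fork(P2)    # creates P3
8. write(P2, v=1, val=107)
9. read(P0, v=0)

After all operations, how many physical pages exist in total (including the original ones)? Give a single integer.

Answer: 7

Derivation:
Op 1: fork(P0) -> P1. 3 ppages; refcounts: pp0:2 pp1:2 pp2:2
Op 2: read(P0, v2) -> 18. No state change.
Op 3: fork(P0) -> P2. 3 ppages; refcounts: pp0:3 pp1:3 pp2:3
Op 4: write(P1, v0, 120). refcount(pp0)=3>1 -> COPY to pp3. 4 ppages; refcounts: pp0:2 pp1:3 pp2:3 pp3:1
Op 5: write(P2, v0, 188). refcount(pp0)=2>1 -> COPY to pp4. 5 ppages; refcounts: pp0:1 pp1:3 pp2:3 pp3:1 pp4:1
Op 6: write(P2, v2, 142). refcount(pp2)=3>1 -> COPY to pp5. 6 ppages; refcounts: pp0:1 pp1:3 pp2:2 pp3:1 pp4:1 pp5:1
Op 7: fork(P2) -> P3. 6 ppages; refcounts: pp0:1 pp1:4 pp2:2 pp3:1 pp4:2 pp5:2
Op 8: write(P2, v1, 107). refcount(pp1)=4>1 -> COPY to pp6. 7 ppages; refcounts: pp0:1 pp1:3 pp2:2 pp3:1 pp4:2 pp5:2 pp6:1
Op 9: read(P0, v0) -> 19. No state change.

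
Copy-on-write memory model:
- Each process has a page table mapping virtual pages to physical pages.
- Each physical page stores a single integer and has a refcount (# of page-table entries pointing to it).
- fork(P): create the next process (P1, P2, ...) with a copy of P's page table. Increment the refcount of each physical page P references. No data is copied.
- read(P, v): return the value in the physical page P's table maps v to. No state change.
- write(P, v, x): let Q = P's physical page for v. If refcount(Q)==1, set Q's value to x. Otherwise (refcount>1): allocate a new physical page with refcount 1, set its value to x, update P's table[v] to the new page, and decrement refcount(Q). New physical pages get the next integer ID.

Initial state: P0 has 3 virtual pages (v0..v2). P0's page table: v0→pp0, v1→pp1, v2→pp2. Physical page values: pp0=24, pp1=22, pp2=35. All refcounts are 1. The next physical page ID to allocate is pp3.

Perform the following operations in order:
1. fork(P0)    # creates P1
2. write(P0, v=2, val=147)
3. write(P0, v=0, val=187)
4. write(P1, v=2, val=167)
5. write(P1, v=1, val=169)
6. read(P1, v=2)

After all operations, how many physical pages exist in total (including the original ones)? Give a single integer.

Answer: 6

Derivation:
Op 1: fork(P0) -> P1. 3 ppages; refcounts: pp0:2 pp1:2 pp2:2
Op 2: write(P0, v2, 147). refcount(pp2)=2>1 -> COPY to pp3. 4 ppages; refcounts: pp0:2 pp1:2 pp2:1 pp3:1
Op 3: write(P0, v0, 187). refcount(pp0)=2>1 -> COPY to pp4. 5 ppages; refcounts: pp0:1 pp1:2 pp2:1 pp3:1 pp4:1
Op 4: write(P1, v2, 167). refcount(pp2)=1 -> write in place. 5 ppages; refcounts: pp0:1 pp1:2 pp2:1 pp3:1 pp4:1
Op 5: write(P1, v1, 169). refcount(pp1)=2>1 -> COPY to pp5. 6 ppages; refcounts: pp0:1 pp1:1 pp2:1 pp3:1 pp4:1 pp5:1
Op 6: read(P1, v2) -> 167. No state change.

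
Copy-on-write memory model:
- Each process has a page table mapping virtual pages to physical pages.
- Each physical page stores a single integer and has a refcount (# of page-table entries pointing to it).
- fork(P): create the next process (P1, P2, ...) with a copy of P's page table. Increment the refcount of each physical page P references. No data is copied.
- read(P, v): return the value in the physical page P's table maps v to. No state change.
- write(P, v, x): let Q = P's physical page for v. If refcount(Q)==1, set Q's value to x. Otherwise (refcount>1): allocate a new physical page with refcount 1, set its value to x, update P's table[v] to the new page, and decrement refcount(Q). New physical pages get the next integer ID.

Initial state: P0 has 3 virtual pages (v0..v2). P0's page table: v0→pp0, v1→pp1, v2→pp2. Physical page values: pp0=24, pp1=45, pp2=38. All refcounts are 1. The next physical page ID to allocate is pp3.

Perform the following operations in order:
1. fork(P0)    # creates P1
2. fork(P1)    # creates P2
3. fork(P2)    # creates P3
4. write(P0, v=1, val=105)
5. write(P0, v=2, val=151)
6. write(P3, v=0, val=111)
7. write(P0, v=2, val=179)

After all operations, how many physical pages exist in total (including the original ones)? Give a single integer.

Op 1: fork(P0) -> P1. 3 ppages; refcounts: pp0:2 pp1:2 pp2:2
Op 2: fork(P1) -> P2. 3 ppages; refcounts: pp0:3 pp1:3 pp2:3
Op 3: fork(P2) -> P3. 3 ppages; refcounts: pp0:4 pp1:4 pp2:4
Op 4: write(P0, v1, 105). refcount(pp1)=4>1 -> COPY to pp3. 4 ppages; refcounts: pp0:4 pp1:3 pp2:4 pp3:1
Op 5: write(P0, v2, 151). refcount(pp2)=4>1 -> COPY to pp4. 5 ppages; refcounts: pp0:4 pp1:3 pp2:3 pp3:1 pp4:1
Op 6: write(P3, v0, 111). refcount(pp0)=4>1 -> COPY to pp5. 6 ppages; refcounts: pp0:3 pp1:3 pp2:3 pp3:1 pp4:1 pp5:1
Op 7: write(P0, v2, 179). refcount(pp4)=1 -> write in place. 6 ppages; refcounts: pp0:3 pp1:3 pp2:3 pp3:1 pp4:1 pp5:1

Answer: 6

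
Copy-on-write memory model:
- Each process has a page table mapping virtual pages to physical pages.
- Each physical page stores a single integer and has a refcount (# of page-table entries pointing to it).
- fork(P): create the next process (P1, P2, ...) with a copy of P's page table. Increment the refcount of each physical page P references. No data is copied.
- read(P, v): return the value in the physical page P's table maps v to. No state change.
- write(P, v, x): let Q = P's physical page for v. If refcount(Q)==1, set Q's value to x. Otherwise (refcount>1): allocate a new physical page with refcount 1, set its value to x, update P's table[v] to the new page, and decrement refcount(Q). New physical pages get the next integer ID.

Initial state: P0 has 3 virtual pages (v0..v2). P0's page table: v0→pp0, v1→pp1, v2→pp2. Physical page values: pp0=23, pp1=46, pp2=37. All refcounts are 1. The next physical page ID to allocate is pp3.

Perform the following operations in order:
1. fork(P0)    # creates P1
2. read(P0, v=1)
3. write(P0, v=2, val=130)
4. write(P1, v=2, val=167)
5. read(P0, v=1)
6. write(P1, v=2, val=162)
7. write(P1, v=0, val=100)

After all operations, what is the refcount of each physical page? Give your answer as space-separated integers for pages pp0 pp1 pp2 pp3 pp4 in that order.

Op 1: fork(P0) -> P1. 3 ppages; refcounts: pp0:2 pp1:2 pp2:2
Op 2: read(P0, v1) -> 46. No state change.
Op 3: write(P0, v2, 130). refcount(pp2)=2>1 -> COPY to pp3. 4 ppages; refcounts: pp0:2 pp1:2 pp2:1 pp3:1
Op 4: write(P1, v2, 167). refcount(pp2)=1 -> write in place. 4 ppages; refcounts: pp0:2 pp1:2 pp2:1 pp3:1
Op 5: read(P0, v1) -> 46. No state change.
Op 6: write(P1, v2, 162). refcount(pp2)=1 -> write in place. 4 ppages; refcounts: pp0:2 pp1:2 pp2:1 pp3:1
Op 7: write(P1, v0, 100). refcount(pp0)=2>1 -> COPY to pp4. 5 ppages; refcounts: pp0:1 pp1:2 pp2:1 pp3:1 pp4:1

Answer: 1 2 1 1 1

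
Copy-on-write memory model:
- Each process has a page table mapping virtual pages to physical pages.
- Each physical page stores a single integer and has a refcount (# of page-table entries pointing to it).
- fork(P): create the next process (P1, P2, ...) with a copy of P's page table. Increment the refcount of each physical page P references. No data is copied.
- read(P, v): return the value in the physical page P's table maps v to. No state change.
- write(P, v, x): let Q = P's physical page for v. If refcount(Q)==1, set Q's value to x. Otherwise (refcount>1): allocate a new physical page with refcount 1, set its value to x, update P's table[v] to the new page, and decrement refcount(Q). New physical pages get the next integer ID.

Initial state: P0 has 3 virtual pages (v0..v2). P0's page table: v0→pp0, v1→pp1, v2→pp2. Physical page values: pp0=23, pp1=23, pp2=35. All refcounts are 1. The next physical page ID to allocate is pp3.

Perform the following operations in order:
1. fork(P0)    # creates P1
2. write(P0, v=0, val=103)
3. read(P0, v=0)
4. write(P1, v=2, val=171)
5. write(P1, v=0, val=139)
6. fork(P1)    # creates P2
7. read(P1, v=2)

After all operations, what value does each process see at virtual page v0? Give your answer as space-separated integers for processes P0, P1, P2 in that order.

Op 1: fork(P0) -> P1. 3 ppages; refcounts: pp0:2 pp1:2 pp2:2
Op 2: write(P0, v0, 103). refcount(pp0)=2>1 -> COPY to pp3. 4 ppages; refcounts: pp0:1 pp1:2 pp2:2 pp3:1
Op 3: read(P0, v0) -> 103. No state change.
Op 4: write(P1, v2, 171). refcount(pp2)=2>1 -> COPY to pp4. 5 ppages; refcounts: pp0:1 pp1:2 pp2:1 pp3:1 pp4:1
Op 5: write(P1, v0, 139). refcount(pp0)=1 -> write in place. 5 ppages; refcounts: pp0:1 pp1:2 pp2:1 pp3:1 pp4:1
Op 6: fork(P1) -> P2. 5 ppages; refcounts: pp0:2 pp1:3 pp2:1 pp3:1 pp4:2
Op 7: read(P1, v2) -> 171. No state change.
P0: v0 -> pp3 = 103
P1: v0 -> pp0 = 139
P2: v0 -> pp0 = 139

Answer: 103 139 139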